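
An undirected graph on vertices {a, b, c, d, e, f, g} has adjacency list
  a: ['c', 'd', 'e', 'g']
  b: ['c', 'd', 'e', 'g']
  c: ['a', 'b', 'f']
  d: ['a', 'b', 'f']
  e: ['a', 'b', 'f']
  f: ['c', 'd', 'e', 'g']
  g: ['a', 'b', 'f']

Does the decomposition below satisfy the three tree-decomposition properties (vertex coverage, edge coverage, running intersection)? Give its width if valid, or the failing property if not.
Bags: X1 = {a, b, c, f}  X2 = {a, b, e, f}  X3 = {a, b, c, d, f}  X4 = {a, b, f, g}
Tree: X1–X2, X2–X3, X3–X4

No — bags containing vertex c are not connected in the tree.

A tree decomposition must satisfy three properties: every vertex lies in some bag; for every edge, both endpoints lie together in some bag; and for every vertex, the bags containing it form a connected subtree. Here bags containing vertex c are not connected in the tree, so the decomposition is invalid.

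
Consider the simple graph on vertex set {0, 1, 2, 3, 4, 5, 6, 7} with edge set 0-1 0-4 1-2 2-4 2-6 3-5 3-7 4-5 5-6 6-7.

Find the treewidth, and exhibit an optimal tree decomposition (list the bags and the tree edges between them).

Treewidth 2.
One optimal decomposition is:
Bags: B1 = {3, 5, 7}  B2 = {5, 6, 7}  B3 = {4, 5, 6}  B4 = {2, 4, 6}  B5 = {0, 2, 4}  B6 = {0, 1, 2}
Tree: B1–B2, B2–B3, B3–B4, B4–B5, B5–B6

Every bag has size at most 3, so the width is 3 − 1 = 2 and tw(G) ≤ 2. For the lower bound, G contains the cycle 3–7–6–5–3, so G is not a forest; only forests have treewidth ≤ 1, hence tw(G) ≥ 2. Therefore the treewidth is 2.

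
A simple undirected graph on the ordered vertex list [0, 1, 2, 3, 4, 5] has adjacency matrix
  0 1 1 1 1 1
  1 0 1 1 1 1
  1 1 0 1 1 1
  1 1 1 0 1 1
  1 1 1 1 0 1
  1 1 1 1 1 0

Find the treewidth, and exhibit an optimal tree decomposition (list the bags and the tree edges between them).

Treewidth 5.
One such decomposition:
Bags: B1 = {0, 1, 2, 3, 4, 5}
Tree: (single bag)

With just one bag of size 6, the width is 6 − 1 = 5, so tw(G) ≤ 5. For the lower bound, the 6 vertices {0, 1, 2, 3, 4, 5} are pairwise adjacent, and any tree decomposition puts a clique entirely inside one bag — forcing width ≥ 5. Combining the bounds, tw(G) = 5.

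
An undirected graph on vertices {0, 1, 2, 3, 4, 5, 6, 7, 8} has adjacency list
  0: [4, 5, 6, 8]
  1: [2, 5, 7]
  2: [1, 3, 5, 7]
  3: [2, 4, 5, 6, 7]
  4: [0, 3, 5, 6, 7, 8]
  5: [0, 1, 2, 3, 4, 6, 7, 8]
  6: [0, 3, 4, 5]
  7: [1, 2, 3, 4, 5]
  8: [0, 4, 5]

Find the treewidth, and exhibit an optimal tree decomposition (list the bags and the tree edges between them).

Treewidth 3.
One such decomposition:
Bags: B1 = {0, 4, 5, 6}  B2 = {3, 4, 5, 6}  B3 = {3, 4, 5, 7}  B4 = {2, 3, 5, 7}  B5 = {1, 2, 5, 7}  B6 = {0, 4, 5, 8}
Tree: B1–B2, B2–B3, B3–B4, B4–B5, B1–B6

Each bag holds 4 vertices, so the decomposition has width 3, which upper-bounds the treewidth. For the lower bound, the 4 vertices {1, 2, 5, 7} are pairwise adjacent, and any tree decomposition puts a clique entirely inside one bag — forcing width ≥ 3. The upper and lower bounds meet at 3, so that is the treewidth.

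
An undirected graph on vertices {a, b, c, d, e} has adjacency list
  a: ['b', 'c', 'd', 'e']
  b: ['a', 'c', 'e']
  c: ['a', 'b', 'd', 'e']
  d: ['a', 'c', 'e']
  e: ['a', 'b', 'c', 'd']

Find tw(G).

A width-3 tree decomposition is:
Bags: B1 = {a, b, c, e}  B2 = {a, c, d, e}
Tree: B1–B2
Each bag holds 4 vertices, so the decomposition has width 3, which upper-bounds the treewidth. On the other hand G contains the 4-clique {a, c, d, e}. A clique must lie in a single bag of any decomposition, so no decomposition can have width below 3. Therefore the treewidth is 3.

3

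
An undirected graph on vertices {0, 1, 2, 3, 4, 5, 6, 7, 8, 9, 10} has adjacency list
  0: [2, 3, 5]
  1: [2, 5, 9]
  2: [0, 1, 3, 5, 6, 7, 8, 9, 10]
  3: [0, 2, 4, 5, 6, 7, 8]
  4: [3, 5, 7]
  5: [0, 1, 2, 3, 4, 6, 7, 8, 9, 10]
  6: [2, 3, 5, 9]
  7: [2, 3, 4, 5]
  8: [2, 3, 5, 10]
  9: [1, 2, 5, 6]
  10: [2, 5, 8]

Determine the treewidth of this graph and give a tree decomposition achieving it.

Treewidth 3.
Bags: B1 = {2, 3, 5, 6}  B2 = {0, 2, 3, 5}  B3 = {2, 5, 6, 9}  B4 = {1, 2, 5, 9}  B5 = {2, 3, 5, 7}  B6 = {2, 3, 5, 8}  B7 = {2, 5, 8, 10}  B8 = {3, 4, 5, 7}
Tree: B1–B2, B1–B3, B3–B4, B1–B5, B1–B6, B6–B7, B5–B8

Each bag holds 4 vertices, so the decomposition has width 3, which upper-bounds the treewidth. For the lower bound, the 4 vertices {1, 2, 5, 9} are pairwise adjacent, and any tree decomposition puts a clique entirely inside one bag — forcing width ≥ 3. Therefore the treewidth is 3.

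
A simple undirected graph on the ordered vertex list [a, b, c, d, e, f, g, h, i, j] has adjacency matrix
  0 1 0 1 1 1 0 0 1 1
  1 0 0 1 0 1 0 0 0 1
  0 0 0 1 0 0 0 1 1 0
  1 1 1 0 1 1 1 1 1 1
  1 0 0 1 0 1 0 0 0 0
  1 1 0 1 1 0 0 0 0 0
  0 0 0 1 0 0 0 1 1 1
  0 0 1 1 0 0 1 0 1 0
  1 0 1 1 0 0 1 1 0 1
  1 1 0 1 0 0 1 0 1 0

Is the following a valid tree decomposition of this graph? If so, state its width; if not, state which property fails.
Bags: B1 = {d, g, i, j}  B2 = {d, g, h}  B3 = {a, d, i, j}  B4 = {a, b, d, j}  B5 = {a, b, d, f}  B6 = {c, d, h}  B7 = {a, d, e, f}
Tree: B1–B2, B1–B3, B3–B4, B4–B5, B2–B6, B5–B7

No — edge (i,h) lies in no bag.

A tree decomposition must satisfy three properties: every vertex lies in some bag; for every edge, both endpoints lie together in some bag; and for every vertex, the bags containing it form a connected subtree. Here edge (i,h) lies in no bag, so the decomposition is invalid.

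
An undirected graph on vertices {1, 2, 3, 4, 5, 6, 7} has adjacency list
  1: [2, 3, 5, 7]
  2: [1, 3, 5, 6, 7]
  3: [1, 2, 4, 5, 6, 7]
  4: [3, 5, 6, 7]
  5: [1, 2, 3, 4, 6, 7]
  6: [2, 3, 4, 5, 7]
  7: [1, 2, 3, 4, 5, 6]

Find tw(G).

4

A width-4 tree decomposition is:
Bags: B1 = {2, 3, 5, 6, 7}  B2 = {1, 2, 3, 5, 7}  B3 = {3, 4, 5, 6, 7}
Tree: B1–B2, B1–B3
The largest bag has 5 vertices, giving width 4; this decomposition certifies tw(G) ≤ 4. On the other hand G contains the 5-clique {1, 2, 3, 5, 7}. A clique must lie in a single bag of any decomposition, so no decomposition can have width below 4. Hence tw(G) = 4 exactly.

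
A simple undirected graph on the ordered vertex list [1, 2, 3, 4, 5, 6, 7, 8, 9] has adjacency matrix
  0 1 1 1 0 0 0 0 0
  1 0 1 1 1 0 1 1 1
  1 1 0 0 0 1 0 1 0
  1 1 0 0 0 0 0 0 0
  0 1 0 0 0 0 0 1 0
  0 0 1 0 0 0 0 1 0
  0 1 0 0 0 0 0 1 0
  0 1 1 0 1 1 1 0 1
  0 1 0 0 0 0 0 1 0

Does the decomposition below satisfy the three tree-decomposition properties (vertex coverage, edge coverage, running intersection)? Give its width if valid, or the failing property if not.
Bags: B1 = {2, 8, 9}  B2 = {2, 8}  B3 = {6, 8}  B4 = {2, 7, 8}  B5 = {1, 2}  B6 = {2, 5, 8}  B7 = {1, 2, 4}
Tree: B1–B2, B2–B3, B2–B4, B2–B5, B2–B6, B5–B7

A tree decomposition must satisfy three properties: every vertex lies in some bag; for every edge, both endpoints lie together in some bag; and for every vertex, the bags containing it form a connected subtree. Here vertex 3 appears in no bag, so the decomposition is invalid.

No — vertex 3 appears in no bag.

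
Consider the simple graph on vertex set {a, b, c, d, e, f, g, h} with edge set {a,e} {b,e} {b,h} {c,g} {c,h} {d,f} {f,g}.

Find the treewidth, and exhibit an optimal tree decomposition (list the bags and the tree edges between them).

Treewidth 1.
Bags: B1 = {a, e}  B2 = {b, e}  B3 = {b, h}  B4 = {c, h}  B5 = {c, g}  B6 = {f, g}  B7 = {d, f}
Tree: B1–B2, B2–B3, B3–B4, B4–B5, B5–B6, B6–B7

The largest bag has 2 vertices, giving width 1; this decomposition certifies tw(G) ≤ 1. Since G has at least one edge (e.g. a–e), it is not an edgeless graph, so tw(G) ≥ 1. The upper and lower bounds meet at 1, so that is the treewidth.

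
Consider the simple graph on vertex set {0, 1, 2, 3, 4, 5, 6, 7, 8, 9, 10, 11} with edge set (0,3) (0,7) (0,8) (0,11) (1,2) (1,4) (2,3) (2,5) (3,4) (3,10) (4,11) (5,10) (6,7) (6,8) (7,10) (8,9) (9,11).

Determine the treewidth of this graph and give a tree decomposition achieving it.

Every bag has size at most 4, so the width is 4 − 1 = 3 and tw(G) ≤ 3. For the lower bound: the 4 vertex sets {1,2,5}, {4}, {3}, {0,7,10,11} are disjoint, each induces a connected subgraph, and every pair is joined by at least one edge of G. Contracting each set to a single vertex therefore yields K_{4} as a minor, and since treewidth is minor-monotone, tw(G) ≥ tw(K_{4}) = 3. Therefore the treewidth is 3.

Treewidth 3.
Bags: B1 = {1, 2, 4, 5}  B2 = {2, 3, 4, 5}  B3 = {3, 4, 5, 10}  B4 = {3, 4, 10, 11}  B5 = {0, 3, 10, 11}  B6 = {0, 7, 10, 11}  B7 = {0, 7, 9, 11}  B8 = {0, 7, 8, 9}  B9 = {6, 7, 8, 9}
Tree: B1–B2, B2–B3, B3–B4, B4–B5, B5–B6, B6–B7, B7–B8, B8–B9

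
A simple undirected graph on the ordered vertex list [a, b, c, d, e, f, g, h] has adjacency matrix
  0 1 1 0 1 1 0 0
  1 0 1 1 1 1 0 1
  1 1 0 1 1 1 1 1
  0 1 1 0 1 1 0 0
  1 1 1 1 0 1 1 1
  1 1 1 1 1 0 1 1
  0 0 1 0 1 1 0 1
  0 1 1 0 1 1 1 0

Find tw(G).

A width-4 tree decomposition is:
Bags: B1 = {b, c, e, f, h}  B2 = {c, e, f, g, h}  B3 = {b, c, d, e, f}  B4 = {a, b, c, e, f}
Tree: B1–B2, B1–B3, B1–B4
Each bag holds 5 vertices, so the decomposition has width 4, which upper-bounds the treewidth. On the other hand G contains the 5-clique {c, e, f, g, h}. A clique must lie in a single bag of any decomposition, so no decomposition can have width below 4. The upper and lower bounds meet at 4, so that is the treewidth.

4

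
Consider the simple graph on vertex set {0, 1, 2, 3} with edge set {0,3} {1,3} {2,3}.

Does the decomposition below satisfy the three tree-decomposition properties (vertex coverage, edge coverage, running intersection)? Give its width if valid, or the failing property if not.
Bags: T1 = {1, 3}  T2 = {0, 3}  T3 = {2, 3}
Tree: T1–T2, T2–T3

Yes; width 1.

Every vertex of G appears in some bag (union = {0, 1, 2, 3}); every edge is covered by a bag; and for each vertex v the set of bags containing v is connected in the bag tree. The decomposition is therefore valid. The largest bag has 2 vertices, so the width is 1.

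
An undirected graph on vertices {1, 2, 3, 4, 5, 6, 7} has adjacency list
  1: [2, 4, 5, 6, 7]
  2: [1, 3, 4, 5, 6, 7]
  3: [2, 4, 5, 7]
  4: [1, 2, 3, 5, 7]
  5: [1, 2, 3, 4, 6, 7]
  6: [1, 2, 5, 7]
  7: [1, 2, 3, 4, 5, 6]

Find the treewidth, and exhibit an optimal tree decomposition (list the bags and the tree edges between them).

Every bag has size at most 5, so the width is 5 − 1 = 4 and tw(G) ≤ 4. Conversely, {1, 2, 4, 5, 7} is a clique of size 5, and the vertices of any clique must share a bag in every tree decomposition; so some bag has ≥ 5 vertices and tw(G) ≥ 4. Therefore the treewidth is 4.

Treewidth 4.
Bags: B1 = {1, 2, 4, 5, 7}  B2 = {1, 2, 5, 6, 7}  B3 = {2, 3, 4, 5, 7}
Tree: B1–B2, B1–B3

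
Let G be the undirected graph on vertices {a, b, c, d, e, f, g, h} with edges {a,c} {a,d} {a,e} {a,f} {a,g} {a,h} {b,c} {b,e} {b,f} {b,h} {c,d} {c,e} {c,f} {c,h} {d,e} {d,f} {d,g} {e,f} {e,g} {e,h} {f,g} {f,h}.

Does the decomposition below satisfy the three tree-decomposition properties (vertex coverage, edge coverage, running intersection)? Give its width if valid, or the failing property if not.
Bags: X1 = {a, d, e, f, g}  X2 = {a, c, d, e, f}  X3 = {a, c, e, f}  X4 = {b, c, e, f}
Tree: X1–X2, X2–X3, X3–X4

A tree decomposition must satisfy three properties: every vertex lies in some bag; for every edge, both endpoints lie together in some bag; and for every vertex, the bags containing it form a connected subtree. Here vertex h appears in no bag, so the decomposition is invalid.

No — vertex h appears in no bag.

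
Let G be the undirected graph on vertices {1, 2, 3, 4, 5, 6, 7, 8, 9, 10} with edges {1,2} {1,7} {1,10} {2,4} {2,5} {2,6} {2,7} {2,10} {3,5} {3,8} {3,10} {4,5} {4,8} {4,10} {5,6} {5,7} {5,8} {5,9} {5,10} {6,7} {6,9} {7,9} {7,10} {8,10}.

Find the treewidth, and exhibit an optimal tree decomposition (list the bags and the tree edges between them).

Treewidth 3.
Bags: B1 = {2, 5, 7, 10}  B2 = {2, 5, 6, 7}  B3 = {5, 6, 7, 9}  B4 = {2, 4, 5, 10}  B5 = {1, 2, 7, 10}  B6 = {4, 5, 8, 10}  B7 = {3, 5, 8, 10}
Tree: B1–B2, B2–B3, B1–B4, B1–B5, B4–B6, B6–B7

Every bag has size at most 4, so the width is 4 − 1 = 3 and tw(G) ≤ 3. Conversely, {1, 2, 7, 10} is a clique of size 4, and the vertices of any clique must share a bag in every tree decomposition; so some bag has ≥ 4 vertices and tw(G) ≥ 3. Therefore the treewidth is 3.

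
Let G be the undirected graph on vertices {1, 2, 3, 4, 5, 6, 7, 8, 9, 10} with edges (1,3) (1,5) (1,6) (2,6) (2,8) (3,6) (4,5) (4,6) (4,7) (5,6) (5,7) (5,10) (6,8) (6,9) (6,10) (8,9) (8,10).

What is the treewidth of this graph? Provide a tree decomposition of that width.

Every bag has size at most 3, so the width is 3 − 1 = 2 and tw(G) ≤ 2. For the lower bound, the 3 vertices {2, 6, 8} are pairwise adjacent, and any tree decomposition puts a clique entirely inside one bag — forcing width ≥ 2. Combining the bounds, tw(G) = 2.

Treewidth 2.
One optimal decomposition is:
Bags: B1 = {6, 8, 10}  B2 = {5, 6, 10}  B3 = {1, 5, 6}  B4 = {6, 8, 9}  B5 = {2, 6, 8}  B6 = {4, 5, 6}  B7 = {4, 5, 7}  B8 = {1, 3, 6}
Tree: B1–B2, B2–B3, B1–B4, B1–B5, B3–B6, B6–B7, B3–B8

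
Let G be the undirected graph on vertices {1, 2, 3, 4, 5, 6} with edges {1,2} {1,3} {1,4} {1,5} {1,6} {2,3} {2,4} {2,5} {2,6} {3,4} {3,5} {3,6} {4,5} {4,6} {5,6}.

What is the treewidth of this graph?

5

A width-5 tree decomposition is:
Bags: B1 = {1, 2, 3, 4, 5, 6}
Tree: (single bag)
A single bag containing all 6 vertices is trivially a valid decomposition of width 5. Conversely, {1, 2, 3, 4, 5, 6} is a clique of size 6, and the vertices of any clique must share a bag in every tree decomposition; so some bag has ≥ 6 vertices and tw(G) ≥ 5. Therefore the treewidth is 5.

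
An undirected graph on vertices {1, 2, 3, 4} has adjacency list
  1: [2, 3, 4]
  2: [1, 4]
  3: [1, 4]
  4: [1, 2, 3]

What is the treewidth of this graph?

A width-2 tree decomposition is:
Bags: B1 = {1, 2, 4}  B2 = {1, 3, 4}
Tree: B1–B2
The largest bag has 3 vertices, giving width 2; this decomposition certifies tw(G) ≤ 2. For the lower bound, the 3 vertices {1, 2, 4} are pairwise adjacent, and any tree decomposition puts a clique entirely inside one bag — forcing width ≥ 2. The upper and lower bounds meet at 2, so that is the treewidth.

2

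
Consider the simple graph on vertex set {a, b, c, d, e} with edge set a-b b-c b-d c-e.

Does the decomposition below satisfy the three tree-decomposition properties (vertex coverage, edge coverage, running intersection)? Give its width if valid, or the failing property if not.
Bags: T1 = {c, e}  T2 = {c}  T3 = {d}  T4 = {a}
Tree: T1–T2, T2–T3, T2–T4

A tree decomposition must satisfy three properties: every vertex lies in some bag; for every edge, both endpoints lie together in some bag; and for every vertex, the bags containing it form a connected subtree. Here vertex b appears in no bag, so the decomposition is invalid.

No — vertex b appears in no bag.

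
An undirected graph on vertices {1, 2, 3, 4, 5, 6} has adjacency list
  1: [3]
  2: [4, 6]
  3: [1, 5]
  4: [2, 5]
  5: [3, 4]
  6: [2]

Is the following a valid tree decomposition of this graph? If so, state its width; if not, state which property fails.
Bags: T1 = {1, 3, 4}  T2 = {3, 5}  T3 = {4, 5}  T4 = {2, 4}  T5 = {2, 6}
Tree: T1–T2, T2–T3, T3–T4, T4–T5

No — bags containing vertex 4 are not connected in the tree.

A tree decomposition must satisfy three properties: every vertex lies in some bag; for every edge, both endpoints lie together in some bag; and for every vertex, the bags containing it form a connected subtree. Here bags containing vertex 4 are not connected in the tree, so the decomposition is invalid.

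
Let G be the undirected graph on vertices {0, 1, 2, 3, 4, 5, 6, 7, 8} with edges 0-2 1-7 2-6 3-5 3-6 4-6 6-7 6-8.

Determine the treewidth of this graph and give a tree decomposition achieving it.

Each bag holds 2 vertices, so the decomposition has width 1, which upper-bounds the treewidth. G has an edge, so its treewidth is at least 1. Therefore the treewidth is 1.

Treewidth 1.
One optimal decomposition is:
Bags: B1 = {2, 6}  B2 = {4, 6}  B3 = {6, 8}  B4 = {6, 7}  B5 = {3, 6}  B6 = {0, 2}  B7 = {3, 5}  B8 = {1, 7}
Tree: B1–B2, B1–B3, B2–B4, B4–B5, B1–B6, B5–B7, B4–B8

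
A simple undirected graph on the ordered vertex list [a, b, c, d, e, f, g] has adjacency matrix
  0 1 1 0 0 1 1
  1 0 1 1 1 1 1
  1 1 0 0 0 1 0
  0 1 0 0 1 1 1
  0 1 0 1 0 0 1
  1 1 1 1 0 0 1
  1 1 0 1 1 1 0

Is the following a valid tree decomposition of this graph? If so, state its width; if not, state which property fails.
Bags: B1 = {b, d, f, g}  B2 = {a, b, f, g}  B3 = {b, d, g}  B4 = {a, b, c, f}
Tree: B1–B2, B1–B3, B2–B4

No — vertex e appears in no bag.

A tree decomposition must satisfy three properties: every vertex lies in some bag; for every edge, both endpoints lie together in some bag; and for every vertex, the bags containing it form a connected subtree. Here vertex e appears in no bag, so the decomposition is invalid.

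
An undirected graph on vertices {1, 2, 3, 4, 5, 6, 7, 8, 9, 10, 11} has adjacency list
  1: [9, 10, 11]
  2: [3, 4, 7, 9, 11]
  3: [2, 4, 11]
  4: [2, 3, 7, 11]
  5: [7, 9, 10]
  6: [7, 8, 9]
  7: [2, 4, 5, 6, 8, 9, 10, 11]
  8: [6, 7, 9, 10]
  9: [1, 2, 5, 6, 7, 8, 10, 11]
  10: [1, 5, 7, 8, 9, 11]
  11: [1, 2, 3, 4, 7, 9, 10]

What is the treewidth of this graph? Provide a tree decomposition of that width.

The largest bag has 4 vertices, giving width 3; this decomposition certifies tw(G) ≤ 3. For the lower bound, the 4 vertices {1, 9, 10, 11} are pairwise adjacent, and any tree decomposition puts a clique entirely inside one bag — forcing width ≥ 3. The upper and lower bounds meet at 3, so that is the treewidth.

Treewidth 3.
Bags: B1 = {7, 8, 9, 10}  B2 = {5, 7, 9, 10}  B3 = {7, 9, 10, 11}  B4 = {6, 7, 8, 9}  B5 = {2, 7, 9, 11}  B6 = {2, 4, 7, 11}  B7 = {2, 3, 4, 11}  B8 = {1, 9, 10, 11}
Tree: B1–B2, B1–B3, B1–B4, B3–B5, B5–B6, B6–B7, B3–B8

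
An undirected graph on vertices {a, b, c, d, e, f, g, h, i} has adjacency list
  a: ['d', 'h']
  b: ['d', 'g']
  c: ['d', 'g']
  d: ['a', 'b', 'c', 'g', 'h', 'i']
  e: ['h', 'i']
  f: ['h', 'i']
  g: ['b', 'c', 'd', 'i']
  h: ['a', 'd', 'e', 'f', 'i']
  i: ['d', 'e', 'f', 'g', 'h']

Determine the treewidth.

A width-2 tree decomposition is:
Bags: B1 = {d, g, i}  B2 = {d, h, i}  B3 = {f, h, i}  B4 = {e, h, i}  B5 = {b, d, g}  B6 = {c, d, g}  B7 = {a, d, h}
Tree: B1–B2, B2–B3, B2–B4, B1–B5, B1–B6, B2–B7
The largest bag has 3 vertices, giving width 2; this decomposition certifies tw(G) ≤ 2. For the lower bound, the 3 vertices {c, d, g} are pairwise adjacent, and any tree decomposition puts a clique entirely inside one bag — forcing width ≥ 2. The upper and lower bounds meet at 2, so that is the treewidth.

2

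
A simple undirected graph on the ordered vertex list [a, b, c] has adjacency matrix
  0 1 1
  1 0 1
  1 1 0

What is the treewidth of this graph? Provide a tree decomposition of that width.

With just one bag of size 3, the width is 3 − 1 = 2, so tw(G) ≤ 2. Conversely, {a, b, c} is a clique of size 3, and the vertices of any clique must share a bag in every tree decomposition; so some bag has ≥ 3 vertices and tw(G) ≥ 2. The upper and lower bounds meet at 2, so that is the treewidth.

Treewidth 2.
One such decomposition:
Bags: B1 = {a, b, c}
Tree: (single bag)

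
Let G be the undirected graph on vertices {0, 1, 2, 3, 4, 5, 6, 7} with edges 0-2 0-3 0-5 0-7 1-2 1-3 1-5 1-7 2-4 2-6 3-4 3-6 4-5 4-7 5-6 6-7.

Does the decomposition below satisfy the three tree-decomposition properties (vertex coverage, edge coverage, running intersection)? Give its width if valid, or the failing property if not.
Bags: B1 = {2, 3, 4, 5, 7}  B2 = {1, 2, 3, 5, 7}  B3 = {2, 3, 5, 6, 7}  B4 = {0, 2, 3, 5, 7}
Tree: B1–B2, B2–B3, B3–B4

Vertex coverage: the bags together contain {0, 1, 2, 3, 4, 5, 6, 7}, the full vertex set. Edge coverage: each edge of G has both endpoints in at least one bag. Running intersection: for every vertex, the bags containing it form a connected subtree. All three properties hold, so this is a valid tree decomposition of width max|bag| − 1 = 4, and hence tw(G) ≤ 4.

Yes; width 4.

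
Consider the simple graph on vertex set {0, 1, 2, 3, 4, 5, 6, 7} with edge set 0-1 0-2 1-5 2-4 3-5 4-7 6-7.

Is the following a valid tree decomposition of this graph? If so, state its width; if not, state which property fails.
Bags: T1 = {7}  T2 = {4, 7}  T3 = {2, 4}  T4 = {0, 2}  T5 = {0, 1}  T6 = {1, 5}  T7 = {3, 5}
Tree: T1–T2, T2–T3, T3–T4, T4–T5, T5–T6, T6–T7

No — vertex 6 appears in no bag.

A tree decomposition must satisfy three properties: every vertex lies in some bag; for every edge, both endpoints lie together in some bag; and for every vertex, the bags containing it form a connected subtree. Here vertex 6 appears in no bag, so the decomposition is invalid.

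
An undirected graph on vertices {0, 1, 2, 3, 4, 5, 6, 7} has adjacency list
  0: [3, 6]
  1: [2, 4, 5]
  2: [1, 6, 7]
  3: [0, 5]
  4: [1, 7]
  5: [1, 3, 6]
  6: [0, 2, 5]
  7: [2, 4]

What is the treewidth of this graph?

A width-2 tree decomposition is:
Bags: B1 = {0, 3, 6}  B2 = {3, 5, 6}  B3 = {2, 5, 6}  B4 = {1, 2, 5}  B5 = {1, 2, 7}  B6 = {1, 4, 7}
Tree: B1–B2, B2–B3, B3–B4, B4–B5, B5–B6
Every bag has size at most 3, so the width is 3 − 1 = 2 and tw(G) ≤ 2. Since 0–3–5–6–0 is a cycle in G, G is not acyclic. Forests are exactly the graphs of treewidth ≤ 1, so tw(G) ≥ 2. Combining the bounds, tw(G) = 2.

2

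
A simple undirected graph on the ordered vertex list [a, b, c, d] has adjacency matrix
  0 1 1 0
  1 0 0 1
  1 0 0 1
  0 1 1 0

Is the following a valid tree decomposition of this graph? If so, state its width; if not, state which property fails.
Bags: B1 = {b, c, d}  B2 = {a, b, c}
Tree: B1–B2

Every vertex of G appears in some bag (union = {a, b, c, d}); every edge is covered by a bag; and for each vertex v the set of bags containing v is connected in the bag tree. The decomposition is therefore valid. The largest bag has 3 vertices, so the width is 2.

Yes; width 2.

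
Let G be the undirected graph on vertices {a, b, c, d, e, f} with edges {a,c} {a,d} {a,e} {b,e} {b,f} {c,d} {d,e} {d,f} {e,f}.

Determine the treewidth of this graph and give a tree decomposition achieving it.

Treewidth 2.
One such decomposition:
Bags: B1 = {b, e, f}  B2 = {d, e, f}  B3 = {a, d, e}  B4 = {a, c, d}
Tree: B1–B2, B2–B3, B3–B4

The largest bag has 3 vertices, giving width 2; this decomposition certifies tw(G) ≤ 2. Conversely, {a, d, e} is a clique of size 3, and the vertices of any clique must share a bag in every tree decomposition; so some bag has ≥ 3 vertices and tw(G) ≥ 2. Combining the bounds, tw(G) = 2.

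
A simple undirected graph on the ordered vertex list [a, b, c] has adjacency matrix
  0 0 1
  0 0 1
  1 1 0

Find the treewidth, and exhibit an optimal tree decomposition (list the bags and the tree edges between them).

Every bag has size at most 2, so the width is 2 − 1 = 1 and tw(G) ≤ 1. G has an edge, so its treewidth is at least 1. Therefore the treewidth is 1.

Treewidth 1.
One such decomposition:
Bags: B1 = {b, c}  B2 = {a, c}
Tree: B1–B2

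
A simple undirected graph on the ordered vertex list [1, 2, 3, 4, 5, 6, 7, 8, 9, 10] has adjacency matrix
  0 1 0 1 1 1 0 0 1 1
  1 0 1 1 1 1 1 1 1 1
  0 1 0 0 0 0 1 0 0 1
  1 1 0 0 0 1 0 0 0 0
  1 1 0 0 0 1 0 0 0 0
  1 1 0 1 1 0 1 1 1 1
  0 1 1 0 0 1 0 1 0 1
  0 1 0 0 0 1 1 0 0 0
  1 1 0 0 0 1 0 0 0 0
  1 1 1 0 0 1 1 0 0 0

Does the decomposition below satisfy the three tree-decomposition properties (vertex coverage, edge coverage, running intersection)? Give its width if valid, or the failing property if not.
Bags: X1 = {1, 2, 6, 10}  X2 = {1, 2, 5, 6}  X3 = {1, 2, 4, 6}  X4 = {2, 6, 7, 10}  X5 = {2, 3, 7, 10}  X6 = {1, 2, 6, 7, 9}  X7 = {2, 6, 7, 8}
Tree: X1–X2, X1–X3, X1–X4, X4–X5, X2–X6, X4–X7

A tree decomposition must satisfy three properties: every vertex lies in some bag; for every edge, both endpoints lie together in some bag; and for every vertex, the bags containing it form a connected subtree. Here bags containing vertex 7 are not connected in the tree, so the decomposition is invalid.

No — bags containing vertex 7 are not connected in the tree.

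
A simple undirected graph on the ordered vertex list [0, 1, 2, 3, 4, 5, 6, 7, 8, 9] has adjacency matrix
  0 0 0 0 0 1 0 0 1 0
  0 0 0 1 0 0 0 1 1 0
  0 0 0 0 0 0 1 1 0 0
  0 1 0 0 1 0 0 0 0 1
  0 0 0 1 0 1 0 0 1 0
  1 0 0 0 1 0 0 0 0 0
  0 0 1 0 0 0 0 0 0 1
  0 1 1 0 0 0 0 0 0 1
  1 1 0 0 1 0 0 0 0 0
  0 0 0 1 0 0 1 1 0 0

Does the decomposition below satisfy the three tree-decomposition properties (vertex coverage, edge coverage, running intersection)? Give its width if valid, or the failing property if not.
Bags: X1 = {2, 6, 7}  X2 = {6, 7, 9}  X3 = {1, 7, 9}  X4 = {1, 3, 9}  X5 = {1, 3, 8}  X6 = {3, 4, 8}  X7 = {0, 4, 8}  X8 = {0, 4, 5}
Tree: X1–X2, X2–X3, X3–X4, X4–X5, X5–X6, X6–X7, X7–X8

Every vertex of G appears in some bag (union = {0, 1, 2, 3, 4, 5, 6, 7, 8, 9}); every edge is covered by a bag; and for each vertex v the set of bags containing v is connected in the bag tree. The decomposition is therefore valid. The largest bag has 3 vertices, so the width is 2.

Yes; width 2.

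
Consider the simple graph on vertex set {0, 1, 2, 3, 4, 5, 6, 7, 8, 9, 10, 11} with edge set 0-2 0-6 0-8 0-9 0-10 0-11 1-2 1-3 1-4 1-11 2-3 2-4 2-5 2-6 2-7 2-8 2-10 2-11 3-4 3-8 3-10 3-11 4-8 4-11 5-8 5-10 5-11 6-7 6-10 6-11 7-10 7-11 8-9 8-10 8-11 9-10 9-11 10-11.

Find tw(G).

4

A width-4 tree decomposition is:
Bags: B1 = {0, 8, 9, 10, 11}  B2 = {0, 2, 8, 10, 11}  B3 = {2, 3, 8, 10, 11}  B4 = {2, 3, 4, 8, 11}  B5 = {0, 2, 6, 10, 11}  B6 = {2, 6, 7, 10, 11}  B7 = {2, 5, 8, 10, 11}  B8 = {1, 2, 3, 4, 11}
Tree: B1–B2, B2–B3, B3–B4, B2–B5, B5–B6, B2–B7, B4–B8
Each bag holds 5 vertices, so the decomposition has width 4, which upper-bounds the treewidth. Conversely, {0, 8, 9, 10, 11} is a clique of size 5, and the vertices of any clique must share a bag in every tree decomposition; so some bag has ≥ 5 vertices and tw(G) ≥ 4. Hence tw(G) = 4 exactly.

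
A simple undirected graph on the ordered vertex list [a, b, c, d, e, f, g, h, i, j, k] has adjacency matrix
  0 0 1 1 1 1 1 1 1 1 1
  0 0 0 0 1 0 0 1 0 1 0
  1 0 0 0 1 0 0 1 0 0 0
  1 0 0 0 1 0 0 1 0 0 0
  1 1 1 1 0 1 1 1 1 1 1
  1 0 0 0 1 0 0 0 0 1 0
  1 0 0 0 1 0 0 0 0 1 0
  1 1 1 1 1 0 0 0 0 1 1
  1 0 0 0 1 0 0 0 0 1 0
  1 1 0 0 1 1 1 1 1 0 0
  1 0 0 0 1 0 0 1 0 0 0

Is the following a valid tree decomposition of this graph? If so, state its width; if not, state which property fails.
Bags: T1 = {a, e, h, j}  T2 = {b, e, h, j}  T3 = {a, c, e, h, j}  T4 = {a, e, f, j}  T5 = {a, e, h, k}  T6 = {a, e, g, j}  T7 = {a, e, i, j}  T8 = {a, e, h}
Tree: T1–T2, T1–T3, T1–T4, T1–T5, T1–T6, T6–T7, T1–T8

A tree decomposition must satisfy three properties: every vertex lies in some bag; for every edge, both endpoints lie together in some bag; and for every vertex, the bags containing it form a connected subtree. Here vertex d appears in no bag, so the decomposition is invalid.

No — vertex d appears in no bag.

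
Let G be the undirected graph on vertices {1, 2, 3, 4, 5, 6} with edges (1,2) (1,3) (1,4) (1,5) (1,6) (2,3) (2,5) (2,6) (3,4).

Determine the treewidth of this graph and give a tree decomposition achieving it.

Treewidth 2.
One such decomposition:
Bags: B1 = {1, 3, 4}  B2 = {1, 2, 3}  B3 = {1, 2, 6}  B4 = {1, 2, 5}
Tree: B1–B2, B2–B3, B3–B4

The largest bag has 3 vertices, giving width 2; this decomposition certifies tw(G) ≤ 2. On the other hand G contains the 3-clique {1, 2, 3}. A clique must lie in a single bag of any decomposition, so no decomposition can have width below 2. Combining the bounds, tw(G) = 2.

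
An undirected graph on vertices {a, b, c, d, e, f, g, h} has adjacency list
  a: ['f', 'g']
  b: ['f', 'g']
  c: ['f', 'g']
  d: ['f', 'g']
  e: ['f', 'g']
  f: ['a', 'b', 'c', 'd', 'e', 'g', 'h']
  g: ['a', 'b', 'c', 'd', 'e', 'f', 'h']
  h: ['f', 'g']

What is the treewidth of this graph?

A width-2 tree decomposition is:
Bags: B1 = {a, f, g}  B2 = {b, f, g}  B3 = {d, f, g}  B4 = {f, g, h}  B5 = {e, f, g}  B6 = {c, f, g}
Tree: B1–B2, B1–B3, B3–B4, B1–B5, B4–B6
Every bag has size at most 3, so the width is 3 − 1 = 2 and tw(G) ≤ 2. Conversely, {d, f, g} is a clique of size 3, and the vertices of any clique must share a bag in every tree decomposition; so some bag has ≥ 3 vertices and tw(G) ≥ 2. Combining the bounds, tw(G) = 2.

2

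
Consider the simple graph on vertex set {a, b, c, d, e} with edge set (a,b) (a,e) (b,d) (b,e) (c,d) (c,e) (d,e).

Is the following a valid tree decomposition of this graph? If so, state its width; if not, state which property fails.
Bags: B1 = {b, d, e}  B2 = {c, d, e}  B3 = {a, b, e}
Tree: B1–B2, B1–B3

Yes; width 2.

Every vertex of G appears in some bag (union = {a, b, c, d, e}); every edge is covered by a bag; and for each vertex v the set of bags containing v is connected in the bag tree. The decomposition is therefore valid. The largest bag has 3 vertices, so the width is 2.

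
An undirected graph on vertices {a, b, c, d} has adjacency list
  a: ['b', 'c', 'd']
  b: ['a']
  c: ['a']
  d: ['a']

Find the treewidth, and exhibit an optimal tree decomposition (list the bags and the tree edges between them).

Each bag holds 2 vertices, so the decomposition has width 1, which upper-bounds the treewidth. G has an edge, so its treewidth is at least 1. Hence tw(G) = 1 exactly.

Treewidth 1.
One optimal decomposition is:
Bags: B1 = {a, b}  B2 = {a, c}  B3 = {a, d}
Tree: B1–B2, B1–B3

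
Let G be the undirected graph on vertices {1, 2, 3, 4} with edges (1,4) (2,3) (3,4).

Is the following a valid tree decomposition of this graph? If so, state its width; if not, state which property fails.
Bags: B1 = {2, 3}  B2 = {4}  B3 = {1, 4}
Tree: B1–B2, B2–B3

A tree decomposition must satisfy three properties: every vertex lies in some bag; for every edge, both endpoints lie together in some bag; and for every vertex, the bags containing it form a connected subtree. Here edge (3,4) lies in no bag, so the decomposition is invalid.

No — edge (3,4) lies in no bag.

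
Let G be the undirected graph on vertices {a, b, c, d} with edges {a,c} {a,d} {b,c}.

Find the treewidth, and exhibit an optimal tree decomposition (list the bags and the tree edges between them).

Treewidth 1.
Bags: B1 = {b, c}  B2 = {a, c}  B3 = {a, d}
Tree: B1–B2, B2–B3

Each bag holds 2 vertices, so the decomposition has width 1, which upper-bounds the treewidth. Since G has at least one edge (e.g. b–c), it is not an edgeless graph, so tw(G) ≥ 1. Hence tw(G) = 1 exactly.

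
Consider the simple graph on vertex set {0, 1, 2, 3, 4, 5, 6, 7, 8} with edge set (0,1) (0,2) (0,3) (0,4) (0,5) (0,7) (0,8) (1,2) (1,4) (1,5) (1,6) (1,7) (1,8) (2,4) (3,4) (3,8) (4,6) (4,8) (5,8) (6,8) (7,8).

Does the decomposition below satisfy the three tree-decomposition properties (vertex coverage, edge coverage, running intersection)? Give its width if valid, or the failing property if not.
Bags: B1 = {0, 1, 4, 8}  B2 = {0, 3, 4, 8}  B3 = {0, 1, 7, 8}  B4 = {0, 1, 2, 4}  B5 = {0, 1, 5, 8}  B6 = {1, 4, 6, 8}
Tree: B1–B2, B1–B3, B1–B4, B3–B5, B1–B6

Vertex coverage: the bags together contain {0, 1, 2, 3, 4, 5, 6, 7, 8}, the full vertex set. Edge coverage: each edge of G has both endpoints in at least one bag. Running intersection: for every vertex, the bags containing it form a connected subtree. All three properties hold, so this is a valid tree decomposition of width max|bag| − 1 = 3, and hence tw(G) ≤ 3.

Yes; width 3.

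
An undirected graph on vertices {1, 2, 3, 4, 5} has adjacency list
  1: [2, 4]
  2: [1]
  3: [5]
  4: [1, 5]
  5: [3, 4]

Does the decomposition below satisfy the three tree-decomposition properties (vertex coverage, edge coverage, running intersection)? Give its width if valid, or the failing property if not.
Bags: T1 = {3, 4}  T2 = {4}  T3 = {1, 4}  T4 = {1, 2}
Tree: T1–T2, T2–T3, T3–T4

A tree decomposition must satisfy three properties: every vertex lies in some bag; for every edge, both endpoints lie together in some bag; and for every vertex, the bags containing it form a connected subtree. Here vertex 5 appears in no bag, so the decomposition is invalid.

No — vertex 5 appears in no bag.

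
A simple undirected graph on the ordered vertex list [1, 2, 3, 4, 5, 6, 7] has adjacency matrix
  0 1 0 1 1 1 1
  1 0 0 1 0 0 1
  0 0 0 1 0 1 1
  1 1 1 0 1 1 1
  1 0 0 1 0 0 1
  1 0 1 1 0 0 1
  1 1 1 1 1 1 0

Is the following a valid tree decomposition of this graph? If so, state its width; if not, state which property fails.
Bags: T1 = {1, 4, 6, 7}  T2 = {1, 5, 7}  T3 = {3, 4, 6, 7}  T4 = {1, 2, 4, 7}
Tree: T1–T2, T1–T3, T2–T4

A tree decomposition must satisfy three properties: every vertex lies in some bag; for every edge, both endpoints lie together in some bag; and for every vertex, the bags containing it form a connected subtree. Here edge (4,5) lies in no bag, so the decomposition is invalid.

No — edge (4,5) lies in no bag.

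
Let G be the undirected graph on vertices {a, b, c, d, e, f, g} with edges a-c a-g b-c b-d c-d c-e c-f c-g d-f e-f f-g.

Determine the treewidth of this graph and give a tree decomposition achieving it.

Treewidth 2.
Bags: B1 = {c, d, f}  B2 = {c, f, g}  B3 = {a, c, g}  B4 = {c, e, f}  B5 = {b, c, d}
Tree: B1–B2, B2–B3, B2–B4, B1–B5

Each bag holds 3 vertices, so the decomposition has width 2, which upper-bounds the treewidth. On the other hand G contains the 3-clique {a, c, g}. A clique must lie in a single bag of any decomposition, so no decomposition can have width below 2. The upper and lower bounds meet at 2, so that is the treewidth.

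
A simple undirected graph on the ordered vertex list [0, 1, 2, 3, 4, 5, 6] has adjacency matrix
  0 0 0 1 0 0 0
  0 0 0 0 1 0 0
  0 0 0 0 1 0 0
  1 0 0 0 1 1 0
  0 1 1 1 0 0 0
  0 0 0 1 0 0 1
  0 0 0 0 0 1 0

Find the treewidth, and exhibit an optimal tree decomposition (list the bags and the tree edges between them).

Treewidth 1.
Bags: B1 = {0, 3}  B2 = {3, 4}  B3 = {1, 4}  B4 = {3, 5}  B5 = {5, 6}  B6 = {2, 4}
Tree: B1–B2, B2–B3, B1–B4, B4–B5, B3–B6

Each bag holds 2 vertices, so the decomposition has width 1, which upper-bounds the treewidth. Since G has at least one edge (e.g. 3–0), it is not an edgeless graph, so tw(G) ≥ 1. Therefore the treewidth is 1.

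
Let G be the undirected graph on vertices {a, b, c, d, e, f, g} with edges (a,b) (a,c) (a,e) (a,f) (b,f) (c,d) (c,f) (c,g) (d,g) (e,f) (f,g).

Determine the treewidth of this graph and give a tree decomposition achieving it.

Treewidth 2.
One optimal decomposition is:
Bags: B1 = {a, c, f}  B2 = {c, f, g}  B3 = {a, e, f}  B4 = {c, d, g}  B5 = {a, b, f}
Tree: B1–B2, B1–B3, B2–B4, B3–B5

Every bag has size at most 3, so the width is 3 − 1 = 2 and tw(G) ≤ 2. For the lower bound, the 3 vertices {c, d, g} are pairwise adjacent, and any tree decomposition puts a clique entirely inside one bag — forcing width ≥ 2. The upper and lower bounds meet at 2, so that is the treewidth.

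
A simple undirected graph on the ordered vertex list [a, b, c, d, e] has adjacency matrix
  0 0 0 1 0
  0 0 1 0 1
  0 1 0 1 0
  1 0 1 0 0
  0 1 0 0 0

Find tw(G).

1

A width-1 tree decomposition is:
Bags: B1 = {b, e}  B2 = {b, c}  B3 = {c, d}  B4 = {a, d}
Tree: B1–B2, B2–B3, B3–B4
The largest bag has 2 vertices, giving width 1; this decomposition certifies tw(G) ≤ 1. Any graph with an edge has treewidth ≥ 1, and G has the edge e–b. Combining the bounds, tw(G) = 1.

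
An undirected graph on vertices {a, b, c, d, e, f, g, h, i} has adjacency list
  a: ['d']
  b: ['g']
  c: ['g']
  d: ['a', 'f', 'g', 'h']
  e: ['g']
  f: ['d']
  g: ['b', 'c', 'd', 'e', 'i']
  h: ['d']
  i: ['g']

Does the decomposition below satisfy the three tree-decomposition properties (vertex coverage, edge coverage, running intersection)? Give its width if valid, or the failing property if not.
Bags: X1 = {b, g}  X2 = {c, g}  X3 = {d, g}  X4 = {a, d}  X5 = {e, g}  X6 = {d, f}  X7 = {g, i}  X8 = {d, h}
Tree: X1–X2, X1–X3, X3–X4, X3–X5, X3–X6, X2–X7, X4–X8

Checking the three conditions: (i) the bags cover all of {a, b, c, d, e, f, g, h, i}; (ii) for each edge, some bag contains both endpoints; (iii) the bags containing any fixed vertex form a subtree. All hold, so the decomposition is valid with width 2 − 1 = 1.

Yes; width 1.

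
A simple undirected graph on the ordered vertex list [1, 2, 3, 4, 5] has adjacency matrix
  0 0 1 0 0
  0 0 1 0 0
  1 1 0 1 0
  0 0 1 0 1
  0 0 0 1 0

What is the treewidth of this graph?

A width-1 tree decomposition is:
Bags: B1 = {4, 5}  B2 = {3, 4}  B3 = {1, 3}  B4 = {2, 3}
Tree: B1–B2, B2–B3, B3–B4
Every bag has size at most 2, so the width is 2 − 1 = 1 and tw(G) ≤ 1. Since G has at least one edge (e.g. 4–5), it is not an edgeless graph, so tw(G) ≥ 1. The upper and lower bounds meet at 1, so that is the treewidth.

1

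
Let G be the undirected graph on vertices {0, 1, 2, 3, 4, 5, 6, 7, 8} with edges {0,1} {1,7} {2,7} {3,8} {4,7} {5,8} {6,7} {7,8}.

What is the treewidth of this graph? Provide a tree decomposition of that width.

Treewidth 1.
Bags: B1 = {3, 8}  B2 = {7, 8}  B3 = {2, 7}  B4 = {1, 7}  B5 = {0, 1}  B6 = {4, 7}  B7 = {5, 8}  B8 = {6, 7}
Tree: B1–B2, B2–B3, B3–B4, B4–B5, B4–B6, B2–B7, B6–B8

The largest bag has 2 vertices, giving width 1; this decomposition certifies tw(G) ≤ 1. G has an edge, so its treewidth is at least 1. The upper and lower bounds meet at 1, so that is the treewidth.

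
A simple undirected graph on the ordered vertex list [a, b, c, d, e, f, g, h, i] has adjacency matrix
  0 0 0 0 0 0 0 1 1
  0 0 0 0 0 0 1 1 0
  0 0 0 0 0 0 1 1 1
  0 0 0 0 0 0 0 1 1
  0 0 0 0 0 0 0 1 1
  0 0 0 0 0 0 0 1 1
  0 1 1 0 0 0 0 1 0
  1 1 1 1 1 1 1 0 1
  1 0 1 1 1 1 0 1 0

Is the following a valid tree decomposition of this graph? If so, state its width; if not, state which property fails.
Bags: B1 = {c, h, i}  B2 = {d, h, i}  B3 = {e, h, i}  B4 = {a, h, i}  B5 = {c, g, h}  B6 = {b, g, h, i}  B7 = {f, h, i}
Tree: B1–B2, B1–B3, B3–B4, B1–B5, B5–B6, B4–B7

No — bags containing vertex i are not connected in the tree.

A tree decomposition must satisfy three properties: every vertex lies in some bag; for every edge, both endpoints lie together in some bag; and for every vertex, the bags containing it form a connected subtree. Here bags containing vertex i are not connected in the tree, so the decomposition is invalid.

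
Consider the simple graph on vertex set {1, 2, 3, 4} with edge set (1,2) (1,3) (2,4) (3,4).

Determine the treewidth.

A width-2 tree decomposition is:
Bags: B1 = {1, 2, 3}  B2 = {2, 3, 4}
Tree: B1–B2
Each bag holds 3 vertices, so the decomposition has width 2, which upper-bounds the treewidth. The edges 3–1–2–4–3 form a cycle, so G is not a tree and its treewidth is at least 2. Hence tw(G) = 2 exactly.

2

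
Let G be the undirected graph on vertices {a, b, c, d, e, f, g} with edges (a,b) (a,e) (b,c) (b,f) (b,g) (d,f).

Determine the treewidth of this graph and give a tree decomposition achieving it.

The largest bag has 2 vertices, giving width 1; this decomposition certifies tw(G) ≤ 1. Any graph with an edge has treewidth ≥ 1, and G has the edge b–f. Therefore the treewidth is 1.

Treewidth 1.
Bags: B1 = {b, f}  B2 = {d, f}  B3 = {a, b}  B4 = {b, c}  B5 = {a, e}  B6 = {b, g}
Tree: B1–B2, B1–B3, B3–B4, B3–B5, B1–B6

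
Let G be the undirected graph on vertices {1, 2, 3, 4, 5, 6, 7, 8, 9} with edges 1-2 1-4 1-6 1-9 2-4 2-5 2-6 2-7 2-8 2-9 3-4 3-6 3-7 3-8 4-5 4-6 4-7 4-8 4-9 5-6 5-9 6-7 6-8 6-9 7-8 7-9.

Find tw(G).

4

A width-4 tree decomposition is:
Bags: B1 = {1, 2, 4, 6, 9}  B2 = {2, 4, 5, 6, 9}  B3 = {2, 4, 6, 7, 9}  B4 = {2, 4, 6, 7, 8}  B5 = {3, 4, 6, 7, 8}
Tree: B1–B2, B2–B3, B3–B4, B4–B5
The largest bag has 5 vertices, giving width 4; this decomposition certifies tw(G) ≤ 4. Conversely, {2, 4, 6, 7, 8} is a clique of size 5, and the vertices of any clique must share a bag in every tree decomposition; so some bag has ≥ 5 vertices and tw(G) ≥ 4. Combining the bounds, tw(G) = 4.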